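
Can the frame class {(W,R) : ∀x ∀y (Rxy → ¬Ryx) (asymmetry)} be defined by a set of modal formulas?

No — not modally definable

Any modally definable frame class is closed under surjective bounded morphisms.
The 4-cycle (worlds a,b,c,d with a→b→c→d→a) is asymmetric. Mapping every world to a single reflexive point • is a surjective bounded morphism, and the reflexive point is not asymmetric (R•• but asymmetry requires ¬R••).
So the class is not modally definable.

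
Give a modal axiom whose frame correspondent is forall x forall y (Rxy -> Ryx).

r → □◇r

The condition is symmetry. The B schema r → □◇r defines it.
Suppose r→□◇r is valid. Take Rxy and set V(r)={x}. Then r at x, so □◇r at x, so ◇r at y, so some z with Ryz has r; z=x, i.e. Ryx.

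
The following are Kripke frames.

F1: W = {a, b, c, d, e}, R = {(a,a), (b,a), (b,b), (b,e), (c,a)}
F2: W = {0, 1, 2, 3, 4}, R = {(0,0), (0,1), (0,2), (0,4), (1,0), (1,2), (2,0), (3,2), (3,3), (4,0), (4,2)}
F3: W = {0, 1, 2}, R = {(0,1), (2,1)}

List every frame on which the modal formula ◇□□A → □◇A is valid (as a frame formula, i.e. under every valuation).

F2

The schema corresponds to a generalized confluence (Geach) condition: ∀x ∀y ∀z ((xRy ∧ xRz) → ∃w (yR²w ∧ zRw)).
F1: fails — bRa, bRe but no w with aR²w and eRw.
F2: holds.
F3: fails — 0R1, 0R1 but no w with 1R²w and 1Rw.
Valid on: F2.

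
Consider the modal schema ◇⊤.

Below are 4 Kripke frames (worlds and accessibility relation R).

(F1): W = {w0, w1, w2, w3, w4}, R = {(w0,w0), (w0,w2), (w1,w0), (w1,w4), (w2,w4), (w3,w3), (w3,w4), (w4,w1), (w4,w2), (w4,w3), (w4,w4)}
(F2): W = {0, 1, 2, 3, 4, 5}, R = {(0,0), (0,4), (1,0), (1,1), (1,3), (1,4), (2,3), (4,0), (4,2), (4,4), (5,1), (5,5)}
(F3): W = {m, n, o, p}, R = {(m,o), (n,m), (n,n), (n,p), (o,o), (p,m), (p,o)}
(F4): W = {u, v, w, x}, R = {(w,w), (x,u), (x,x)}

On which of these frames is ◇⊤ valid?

Frame correspondent (Sahlqvist): ∀x ∃y Rxy — i.e. seriality.
(F1): condition met.
(F2): fails — world 3 has no successor.
(F3): condition met.
(F4): fails — world u has no successor.
Valid on: (F1), (F3).

(F1), (F3)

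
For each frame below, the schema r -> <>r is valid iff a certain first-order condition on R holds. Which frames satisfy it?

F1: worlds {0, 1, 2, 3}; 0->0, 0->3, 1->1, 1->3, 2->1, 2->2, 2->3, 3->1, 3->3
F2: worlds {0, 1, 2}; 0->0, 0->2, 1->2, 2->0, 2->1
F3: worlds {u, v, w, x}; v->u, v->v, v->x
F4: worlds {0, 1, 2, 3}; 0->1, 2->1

F1

The schema corresponds to reflexivity: forall x Rxx.
F1: condition met.
F2: fails — world 1 does not see itself.
F3: fails — world u does not see itself.
F4: fails — world 0 does not see itself.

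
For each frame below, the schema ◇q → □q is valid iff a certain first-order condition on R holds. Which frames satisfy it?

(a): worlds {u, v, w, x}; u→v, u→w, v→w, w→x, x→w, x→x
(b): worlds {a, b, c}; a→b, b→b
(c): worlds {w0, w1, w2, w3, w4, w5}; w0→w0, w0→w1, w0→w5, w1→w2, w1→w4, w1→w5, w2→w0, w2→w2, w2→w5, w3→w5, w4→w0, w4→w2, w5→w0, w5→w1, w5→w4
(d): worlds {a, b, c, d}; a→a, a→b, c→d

(b)

The schema corresponds to partial functionality: ∀x ∀y ∀z (Rxy ∧ Rxz → y = z).
(a): fails — u sees both v and w.
(b): condition met.
(c): fails — w0 sees both w0 and w1.
(d): fails — a sees both a and b.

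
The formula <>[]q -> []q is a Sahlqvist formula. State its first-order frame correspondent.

The Euclidean property

This is frame-equivalent to ◇q → □◇q (substitute ¬q for q and contrapose).
Suppose ◇q→□◇q is valid. Take Rxy, Rxz and set V(q)={y}. Then ◇q at x, so □◇q at x, so ◇q at z, so some w with Rzw has q; w=y, i.e. Rzy. By symmetry of the argument, Ryz.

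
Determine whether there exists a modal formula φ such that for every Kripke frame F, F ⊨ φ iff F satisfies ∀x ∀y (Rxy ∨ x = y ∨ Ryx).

Modal frame validity is preserved under disjoint unions.
Take 2 disjoint single-world reflexive frames: each is trivially connected, but their disjoint union has 2 worlds with no edge between distinct components, so it is not connected.
So the class is not modally definable.

Not modally definable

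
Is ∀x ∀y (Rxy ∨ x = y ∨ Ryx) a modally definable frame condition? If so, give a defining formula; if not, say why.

Not modally definable

Modal frame validity is preserved under disjoint unions.
Take 2 disjoint single-world reflexive frames: each is trivially connected, but their disjoint union has 2 worlds with no edge between distinct components, so it is not connected.
So no modal formula (or set of formulas) defines exactly the connected frames.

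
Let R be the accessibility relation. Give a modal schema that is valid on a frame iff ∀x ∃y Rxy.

The condition is seriality. The D schema □s → ◇s defines it.
Suppose □s→◇s is valid. At any x set V(s)=W. Then □s at x, so ◇s at x, so x has a successor.

□s → ◇s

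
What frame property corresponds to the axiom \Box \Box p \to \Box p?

Suppose □□p→□p is valid. Take Rxy and set V(p)={w : xR²w}. Then □□p at x, so □p at x, so p at y, i.e. ∃z(Rxz∧Rzy).
Conversely, any frame satisfying \forall x \forall y (Rxy \to \exists z (Rxz \wedge Rzy)) validates the schema.
So the correspondent is density.

Density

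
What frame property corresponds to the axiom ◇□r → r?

This is frame-equivalent to r → □◇r (substitute ¬r for r and contrapose).
Suppose r→□◇r is valid. Take Rxy and set V(r)={x}. Then r at x, so □◇r at x, so ◇r at y, so some z with Ryz has r; z=x, i.e. Ryx.

Symmetry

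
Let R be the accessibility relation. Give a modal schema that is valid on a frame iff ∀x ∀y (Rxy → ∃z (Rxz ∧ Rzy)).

A defining formula is □□s → □s (the C4 axiom).
Suppose □□s→□s is valid. Take Rxy and set V(s)={w : xR²w}. Then □□s at x, so □s at x, so s at y, i.e. ∃z(Rxz∧Rzy).

□□s → □s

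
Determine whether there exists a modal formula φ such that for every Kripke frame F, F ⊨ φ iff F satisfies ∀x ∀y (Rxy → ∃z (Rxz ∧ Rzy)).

This is a Sahlqvist condition; the C4 axiom □□r → □r defines it.
Suppose □□r→□r is valid. Take Rxy and set V(r)={w : xR²w}. Then □□r at x, so □r at x, so r at y, i.e. ∃z(Rxz∧Rzy).

Yes, by □□r → □r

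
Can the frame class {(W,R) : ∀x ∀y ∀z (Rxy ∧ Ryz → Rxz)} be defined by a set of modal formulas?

This is a Sahlqvist condition; the 4 axiom □q → □□q defines it.
Suppose □q→□□q is valid. Take Rxy, Ryz and set V(q)={w : Rxw}. Then □q at x, so □□q at x, so □q at y, so q at z, i.e. Rxz.

Yes — defined by □q → □□q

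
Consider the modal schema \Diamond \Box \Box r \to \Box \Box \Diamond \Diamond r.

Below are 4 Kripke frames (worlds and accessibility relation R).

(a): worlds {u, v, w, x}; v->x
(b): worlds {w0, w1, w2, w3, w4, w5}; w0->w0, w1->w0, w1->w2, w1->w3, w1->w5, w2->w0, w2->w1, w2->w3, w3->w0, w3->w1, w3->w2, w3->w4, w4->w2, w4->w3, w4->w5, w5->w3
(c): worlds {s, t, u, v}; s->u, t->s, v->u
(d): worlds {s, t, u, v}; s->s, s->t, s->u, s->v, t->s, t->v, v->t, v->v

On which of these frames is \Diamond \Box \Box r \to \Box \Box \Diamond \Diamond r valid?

Frame correspondent (Sahlqvist): \forall x \forall y \forall z ((xRy \wedge x R^2 z) \to \exists w (y R^2 w \wedge z R^2 w)) — i.e. a generalized confluence (Geach) condition.
(a): condition met.
(b): condition met.
(c): fails — tRs, tR²u but no w with sR²w and uR²w.
(d): fails — sRs, sR²u but no w with sR²w and uR²w.

(a), (b)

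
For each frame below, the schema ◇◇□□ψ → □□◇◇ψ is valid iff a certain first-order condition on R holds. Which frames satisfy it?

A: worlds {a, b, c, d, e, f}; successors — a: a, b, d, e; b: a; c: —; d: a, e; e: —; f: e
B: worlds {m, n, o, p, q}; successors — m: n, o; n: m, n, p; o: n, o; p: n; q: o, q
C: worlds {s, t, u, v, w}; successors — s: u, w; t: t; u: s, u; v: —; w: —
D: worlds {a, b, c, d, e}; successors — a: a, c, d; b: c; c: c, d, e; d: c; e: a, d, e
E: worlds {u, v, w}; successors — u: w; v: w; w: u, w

The schema corresponds to a generalized confluence (Geach) condition: ∀x ∀y ∀z ((xR²y ∧ xR²z) → ∃w (yR²w ∧ zR²w)).
A: fails — aR²a, aR²e but no w with aR²w and eR²w.
B: ✓.
C: fails — uR²s, uR²w but no w* with sR²w* and wR²w*.
D: ✓.
E: ✓.
Valid on: B, D, E.

B, D, E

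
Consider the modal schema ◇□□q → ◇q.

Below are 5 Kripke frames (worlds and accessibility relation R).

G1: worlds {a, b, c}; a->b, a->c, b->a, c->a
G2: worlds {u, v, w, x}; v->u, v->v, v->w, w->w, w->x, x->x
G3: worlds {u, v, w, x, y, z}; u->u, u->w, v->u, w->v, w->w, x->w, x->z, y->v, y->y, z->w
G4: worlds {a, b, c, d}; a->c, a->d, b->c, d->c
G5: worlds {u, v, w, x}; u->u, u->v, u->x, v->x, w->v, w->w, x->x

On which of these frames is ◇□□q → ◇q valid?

G1

The schema corresponds to a generalized confluence (Geach) condition: ∀x ∀y (xRy → ∃w (yR²w ∧ xRw)).
G1: ✓.
G2: fails — vRu but no t with uR²t and vRt.
G3: fails — yRv but no t with vR²t and yRt.
G4: fails — aRc but no w with cR²w and aRw.
G5: fails — wRv but no t with vR²t and wRt.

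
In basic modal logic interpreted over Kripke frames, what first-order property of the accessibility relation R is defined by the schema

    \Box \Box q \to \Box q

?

Suppose □□q→□q is valid. Take Rxy and set V(q)={w : xR²w}. Then □□q at x, so □q at x, so q at y, i.e. ∃z(Rxz∧Rzy).
The converse is a direct semantic check.
So the correspondent is density.

density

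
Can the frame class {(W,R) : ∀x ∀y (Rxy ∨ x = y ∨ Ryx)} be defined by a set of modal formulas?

No

If a class were modally definable it would be closed under disjoint unions (Goldblatt–Thomason).
Take 2 disjoint single-world reflexive frames: each is trivially connected, but their disjoint union has 2 worlds with no edge between distinct components, so it is not connected.
So no modal formula (or set of formulas) defines exactly the connected frames.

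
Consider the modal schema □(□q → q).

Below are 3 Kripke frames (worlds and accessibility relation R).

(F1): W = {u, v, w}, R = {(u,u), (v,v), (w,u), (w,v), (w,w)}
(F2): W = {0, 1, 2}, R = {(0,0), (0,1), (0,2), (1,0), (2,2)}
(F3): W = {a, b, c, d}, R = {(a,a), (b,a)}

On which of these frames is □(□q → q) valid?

Frame correspondent (Sahlqvist): ∀x ∀y (Rxy → Ryy) — i.e. shift-reflexivity.
(F1): condition met.
(F2): fails — R01 but not R11.
(F3): condition met.
Valid on: (F1), (F3).

(F1), (F3)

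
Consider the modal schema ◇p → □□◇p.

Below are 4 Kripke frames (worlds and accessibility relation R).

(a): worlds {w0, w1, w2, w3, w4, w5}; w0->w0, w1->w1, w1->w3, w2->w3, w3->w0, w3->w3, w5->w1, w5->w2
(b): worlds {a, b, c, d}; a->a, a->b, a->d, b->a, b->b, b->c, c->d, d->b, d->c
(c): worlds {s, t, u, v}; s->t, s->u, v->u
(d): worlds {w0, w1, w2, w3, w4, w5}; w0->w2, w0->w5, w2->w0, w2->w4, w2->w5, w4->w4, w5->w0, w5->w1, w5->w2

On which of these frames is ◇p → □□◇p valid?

Frame correspondent (Sahlqvist): ∀x ∀y ∀z ((xRy ∧ xR²z) → ∃w (y = w ∧ zRw)) — i.e. a generalized confluence (Geach) condition.
(a): fails — w1Rw1, w1R²w0 but no w with w1=w and w0Rw.
(b): fails — aRa, aR²c but no w with a=w and cRw.
(c): satisfies the condition.
(d): fails — w0Rw2, w0R²w1 but no w with w2=w and w1Rw.
Valid on: (c).

(c)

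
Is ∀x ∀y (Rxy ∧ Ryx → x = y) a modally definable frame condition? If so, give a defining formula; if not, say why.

Not modally definable

If a class were modally definable it would be closed under surjective bounded morphisms (Goldblatt–Thomason).
The 4-cycle (worlds 0,1,2,3 with 0→1→2→3→0) is antisymmetric. Sending even-indexed worlds to s and odd-indexed worlds to t is a surjective bounded morphism onto the two-world frame with s↔t, which is not antisymmetric.
So no modal formula (or set of formulas) defines exactly the antisymmetric frames.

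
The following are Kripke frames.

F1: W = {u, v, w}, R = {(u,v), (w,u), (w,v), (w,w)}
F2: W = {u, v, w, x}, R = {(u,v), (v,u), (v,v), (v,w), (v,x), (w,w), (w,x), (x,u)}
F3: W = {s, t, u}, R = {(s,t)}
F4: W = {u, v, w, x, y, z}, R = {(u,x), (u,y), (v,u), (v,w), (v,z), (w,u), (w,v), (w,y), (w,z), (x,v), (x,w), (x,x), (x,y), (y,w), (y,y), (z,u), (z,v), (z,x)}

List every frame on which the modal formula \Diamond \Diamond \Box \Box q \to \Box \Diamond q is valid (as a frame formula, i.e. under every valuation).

This is the axiom for a generalized confluence (Geach) condition; its first-order frame correspondent is \forall x \forall y \forall z ((x R^2 y \wedge xRz) \to \exists w (y R^2 w \wedge zRw)).
F1: fails — wR²u, wRu but no t with uR²t and uRt.
F2: fails — vR²w, vRu but no t with wR²t and uRt.
F3: condition met.
F4: condition met.
Valid on: F3, F4.

F3, F4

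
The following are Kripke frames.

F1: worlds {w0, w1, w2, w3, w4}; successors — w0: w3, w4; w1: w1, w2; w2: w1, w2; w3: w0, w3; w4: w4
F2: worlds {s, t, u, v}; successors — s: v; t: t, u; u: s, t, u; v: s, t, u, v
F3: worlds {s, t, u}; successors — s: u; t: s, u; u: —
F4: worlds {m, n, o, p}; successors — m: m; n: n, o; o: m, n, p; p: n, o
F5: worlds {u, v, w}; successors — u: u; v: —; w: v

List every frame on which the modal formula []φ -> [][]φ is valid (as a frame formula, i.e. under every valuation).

F3, F5

Frame correspondent (Sahlqvist): forall x forall y forall z (Rxy & Ryz -> Rxz) — i.e. transitivity.
F1: fails — Rw3w0 and Rw0w4 but not Rw3w4.
F2: fails — Rus and Rsv but not Ruv.
F3: satisfies the condition.
F4: fails — Ron and Rno but not Roo.
F5: satisfies the condition.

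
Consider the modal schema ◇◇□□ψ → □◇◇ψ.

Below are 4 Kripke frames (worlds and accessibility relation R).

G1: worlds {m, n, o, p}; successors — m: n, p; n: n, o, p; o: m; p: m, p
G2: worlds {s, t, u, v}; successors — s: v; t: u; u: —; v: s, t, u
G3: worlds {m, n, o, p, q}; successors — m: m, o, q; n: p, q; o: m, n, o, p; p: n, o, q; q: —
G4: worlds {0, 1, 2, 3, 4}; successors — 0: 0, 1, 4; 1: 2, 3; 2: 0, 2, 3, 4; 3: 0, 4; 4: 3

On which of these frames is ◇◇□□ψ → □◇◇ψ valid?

G1, G4

Frame correspondent (Sahlqvist): ∀x ∀y ∀z ((xR²y ∧ xRz) → ∃w (yR²w ∧ zR²w)) — i.e. a generalized confluence (Geach) condition.
G1: holds.
G2: fails — sR²t, sRv but no w with tR²w and vR²w.
G3: fails — mR²m, mRq but no w with mR²w and qR²w.
G4: holds.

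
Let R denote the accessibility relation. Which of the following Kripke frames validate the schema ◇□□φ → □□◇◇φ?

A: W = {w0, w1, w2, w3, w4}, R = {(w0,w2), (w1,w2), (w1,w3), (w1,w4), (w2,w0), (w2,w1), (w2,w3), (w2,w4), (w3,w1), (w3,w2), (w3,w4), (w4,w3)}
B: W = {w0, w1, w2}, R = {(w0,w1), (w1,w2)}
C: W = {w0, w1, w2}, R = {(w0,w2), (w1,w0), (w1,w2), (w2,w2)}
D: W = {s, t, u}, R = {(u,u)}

Frame correspondent (Sahlqvist): ∀x ∀y ∀z ((xRy ∧ xR²z) → ∃w (yR²w ∧ zR²w)) — i.e. a generalized confluence (Geach) condition.
A: condition met.
B: fails — w0Rw1, w0R²w2 but no w with w1R²w and w2R²w.
C: condition met.
D: condition met.
Valid on: A, C, D.

A, C, D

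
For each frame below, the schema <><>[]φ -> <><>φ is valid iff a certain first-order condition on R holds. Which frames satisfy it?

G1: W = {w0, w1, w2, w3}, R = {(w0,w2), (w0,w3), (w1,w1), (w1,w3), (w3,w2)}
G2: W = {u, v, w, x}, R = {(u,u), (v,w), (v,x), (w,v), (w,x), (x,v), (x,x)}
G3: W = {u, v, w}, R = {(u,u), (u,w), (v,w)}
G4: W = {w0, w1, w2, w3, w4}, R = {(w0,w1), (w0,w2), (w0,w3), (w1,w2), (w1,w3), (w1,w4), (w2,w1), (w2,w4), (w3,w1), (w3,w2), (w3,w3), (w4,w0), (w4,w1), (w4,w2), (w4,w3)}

This is the axiom for a generalized confluence (Geach) condition; its first-order frame correspondent is forall x forall y (x R^2 y -> exists w (yRw & x R^2 w)).
G1: fails — w0R²w2 but no w with w2Rw and w0R²w.
G2: satisfies the condition.
G3: fails — uR²w but no t with wRt and uR²t.
G4: satisfies the condition.
Valid on: G2, G4.

G2, G4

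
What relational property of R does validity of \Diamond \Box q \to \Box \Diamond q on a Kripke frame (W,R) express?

Suppose ◇□q→□◇q is valid. Take Rxy, Rxz and set V(q)={w : Ryw}. Then □q at y so ◇□q at x, so □◇q at x, so ◇q at z, giving w with Rzw and Ryw.

convergence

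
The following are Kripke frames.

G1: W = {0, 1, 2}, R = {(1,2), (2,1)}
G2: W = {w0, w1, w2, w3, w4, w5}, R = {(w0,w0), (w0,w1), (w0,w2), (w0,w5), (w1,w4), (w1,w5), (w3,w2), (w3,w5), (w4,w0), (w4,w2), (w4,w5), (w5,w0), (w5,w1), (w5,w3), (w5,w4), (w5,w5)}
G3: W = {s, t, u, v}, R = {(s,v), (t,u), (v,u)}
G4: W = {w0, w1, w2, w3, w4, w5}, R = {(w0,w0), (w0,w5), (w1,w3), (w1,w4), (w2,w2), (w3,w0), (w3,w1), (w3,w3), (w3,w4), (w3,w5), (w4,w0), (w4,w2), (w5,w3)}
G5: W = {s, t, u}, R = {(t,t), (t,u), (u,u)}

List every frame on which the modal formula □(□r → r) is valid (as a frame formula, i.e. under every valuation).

G5

The schema corresponds to shift-reflexivity: ∀x ∀y (Rxy → Ryy).
G1: fails — R12 but not R22.
G2: fails — Rw3w2 but not Rw2w2.
G3: fails — Rtu but not Ruu.
G4: fails — Rw3w5 but not Rw5w5.
G5: ✓.
Valid on: G5.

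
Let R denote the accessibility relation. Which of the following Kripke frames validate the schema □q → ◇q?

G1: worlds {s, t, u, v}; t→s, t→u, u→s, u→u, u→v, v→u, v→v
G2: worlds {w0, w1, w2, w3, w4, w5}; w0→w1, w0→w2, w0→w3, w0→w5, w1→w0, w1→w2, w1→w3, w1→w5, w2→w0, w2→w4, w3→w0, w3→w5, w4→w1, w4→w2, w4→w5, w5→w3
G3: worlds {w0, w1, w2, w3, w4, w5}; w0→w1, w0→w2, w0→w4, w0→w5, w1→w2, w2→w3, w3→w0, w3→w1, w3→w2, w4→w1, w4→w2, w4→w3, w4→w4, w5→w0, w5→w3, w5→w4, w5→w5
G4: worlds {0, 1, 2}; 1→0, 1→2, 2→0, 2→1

G2, G3

The schema corresponds to seriality: ∀x ∃y Rxy.
G1: fails — world s has no successor.
G2: satisfies the condition.
G3: satisfies the condition.
G4: fails — world 0 has no successor.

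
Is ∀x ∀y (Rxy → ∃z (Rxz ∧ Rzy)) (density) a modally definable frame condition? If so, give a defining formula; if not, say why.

This is a Sahlqvist condition; the C4 axiom □□r → □r defines it.
Suppose □□r→□r is valid. Take Rxy and set V(r)={w : xR²w}. Then □□r at x, so □r at x, so r at y, i.e. ∃z(Rxz∧Rzy).

Definable; □□r → □r defines it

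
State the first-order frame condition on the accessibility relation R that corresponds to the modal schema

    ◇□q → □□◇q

∀x ∀y ∀z ((xRy ∧ xR²z) → ∃w (yRw ∧ zRw))

This is a Sahlqvist (Geach-type) schema ◇^1□^1q → □^2◇^1q.
Minimal-valuation argument: fix x; take any y with xR^1y and any z with xR^2z. Set V(q) to the set of worlds R-reachable from y in exactly 1 step. Then □^1q holds at y, so the antecedent holds at x; validity forces ◇^1q at z, giving a w with zR^1w and yR^1w.
First-order correspondent: ∀x ∀y ∀z ((xRy ∧ xR²z) → ∃w (yRw ∧ zRw)).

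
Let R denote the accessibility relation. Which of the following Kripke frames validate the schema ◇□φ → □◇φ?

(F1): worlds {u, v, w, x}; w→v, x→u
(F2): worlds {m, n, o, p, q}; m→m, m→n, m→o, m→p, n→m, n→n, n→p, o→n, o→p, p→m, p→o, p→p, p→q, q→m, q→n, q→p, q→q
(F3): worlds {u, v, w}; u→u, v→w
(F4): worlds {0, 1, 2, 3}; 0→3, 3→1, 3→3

Frame correspondent (Sahlqvist): ∀x ∀y ∀z (Rxy ∧ Rxz → ∃w (Ryw ∧ Rzw)) — i.e. convergence.
(F1): fails — Rwv and Rwv but v and v have no common successor.
(F2): satisfies the condition.
(F3): fails — Rvw and Rvw but w and w have no common successor.
(F4): fails — R33 and R31 but 3 and 1 have no common successor.
Valid on: (F2).

(F2)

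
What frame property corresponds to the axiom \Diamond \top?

Seriality

◇⊤ holds at w iff w has a successor, so frame-validity of ◇⊤ is exactly seriality. Equivalently via □ψ → ◇ψ:
Suppose □ψ→◇ψ is valid. At any x set V(ψ)=W. Then □ψ at x, so ◇ψ at x, so x has a successor.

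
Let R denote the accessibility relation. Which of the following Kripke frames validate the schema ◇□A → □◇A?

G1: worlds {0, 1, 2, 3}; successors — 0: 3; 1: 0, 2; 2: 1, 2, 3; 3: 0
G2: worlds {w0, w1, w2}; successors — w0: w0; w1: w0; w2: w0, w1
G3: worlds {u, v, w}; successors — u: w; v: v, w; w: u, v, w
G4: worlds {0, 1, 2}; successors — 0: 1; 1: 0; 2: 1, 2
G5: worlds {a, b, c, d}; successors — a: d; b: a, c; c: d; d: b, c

This is the axiom for convergence; its first-order frame correspondent is ∀x ∀y ∀z (Rxy ∧ Rxz → ∃w (Ryw ∧ Rzw)).
G1: fails — R23 and R22 but 3 and 2 have no common successor.
G2: condition met.
G3: condition met.
G4: fails — R22 and R21 but 2 and 1 have no common successor.
G5: fails — Rdc and Rdb but c and b have no common successor.
Valid on: G2, G3.

G2, G3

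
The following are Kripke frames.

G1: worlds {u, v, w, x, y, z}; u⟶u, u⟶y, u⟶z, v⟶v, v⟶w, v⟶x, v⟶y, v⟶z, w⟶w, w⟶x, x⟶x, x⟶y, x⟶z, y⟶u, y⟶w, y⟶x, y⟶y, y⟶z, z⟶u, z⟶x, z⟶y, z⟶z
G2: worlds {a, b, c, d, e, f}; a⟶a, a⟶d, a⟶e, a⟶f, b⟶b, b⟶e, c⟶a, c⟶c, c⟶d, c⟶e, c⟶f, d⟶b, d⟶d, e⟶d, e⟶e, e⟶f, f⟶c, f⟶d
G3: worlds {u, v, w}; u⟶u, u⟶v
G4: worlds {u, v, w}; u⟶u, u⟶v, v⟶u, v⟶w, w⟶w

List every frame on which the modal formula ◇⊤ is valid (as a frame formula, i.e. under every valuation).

G1, G2, G4

Frame correspondent (Sahlqvist): ∀x ∃y Rxy — i.e. seriality.
G1: satisfies the condition.
G2: satisfies the condition.
G3: fails — world v has no successor.
G4: satisfies the condition.
Valid on: G1, G2, G4.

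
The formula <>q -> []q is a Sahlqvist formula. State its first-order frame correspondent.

Partial functionality

Suppose ◇q→□q is valid. Take Rxy, Rxz and set V(q)={y}. Then ◇q at x, so □q at x, so q at z, i.e. z=y.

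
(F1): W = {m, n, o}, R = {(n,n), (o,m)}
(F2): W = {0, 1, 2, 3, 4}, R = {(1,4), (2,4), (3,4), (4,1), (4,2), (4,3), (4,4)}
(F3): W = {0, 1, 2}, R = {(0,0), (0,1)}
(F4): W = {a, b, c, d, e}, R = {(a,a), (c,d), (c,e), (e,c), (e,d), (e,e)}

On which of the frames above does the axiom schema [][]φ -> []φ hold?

Frame correspondent (Sahlqvist): forall x forall y (Rxy -> exists z (Rxz & Rzy)) — i.e. density.
(F1): fails — Rom but no z with Roz and Rzm.
(F2): satisfies the condition.
(F3): satisfies the condition.
(F4): satisfies the condition.

(F2), (F3), (F4)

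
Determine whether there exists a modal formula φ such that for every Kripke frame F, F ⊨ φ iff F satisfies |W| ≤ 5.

If a class were modally definable it would be closed under disjoint unions (Goldblatt–Thomason).
Any modal formula valid on each of 6 disjoint one-world frames is valid on their disjoint union (validity is preserved under disjoint unions). Each one-world frame has |W|=1≤5, but the union has |W|=6.
Hence having at most 5 worlds is not modally definable.

No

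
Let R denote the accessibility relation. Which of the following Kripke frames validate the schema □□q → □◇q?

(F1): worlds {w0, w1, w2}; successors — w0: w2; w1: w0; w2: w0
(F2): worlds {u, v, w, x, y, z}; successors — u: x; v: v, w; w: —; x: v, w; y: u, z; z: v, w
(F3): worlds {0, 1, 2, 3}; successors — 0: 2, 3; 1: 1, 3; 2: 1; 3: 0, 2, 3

The schema corresponds to a generalized confluence (Geach) condition: ∀x ∀z (xRz → ∃w (xR²w ∧ zRw)).
(F1): ✓.
(F2): fails — vRw but no t with vR²t and wRt.
(F3): ✓.

(F1), (F3)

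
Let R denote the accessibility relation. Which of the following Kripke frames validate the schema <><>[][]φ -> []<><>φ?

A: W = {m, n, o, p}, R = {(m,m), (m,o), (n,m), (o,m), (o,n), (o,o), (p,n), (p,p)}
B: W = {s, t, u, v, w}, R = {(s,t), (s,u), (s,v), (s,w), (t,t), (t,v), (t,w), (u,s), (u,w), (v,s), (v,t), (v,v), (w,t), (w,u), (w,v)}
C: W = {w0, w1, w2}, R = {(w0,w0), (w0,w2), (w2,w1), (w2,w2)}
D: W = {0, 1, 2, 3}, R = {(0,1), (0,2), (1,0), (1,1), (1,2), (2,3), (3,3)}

The schema corresponds to a generalized confluence (Geach) condition: forall x forall y forall z ((x R^2 y & xRz) -> exists w (y R^2 w & z R^2 w)).
A: ✓.
B: ✓.
C: fails — w0R²w1, w0Rw0 but no w with w1R²w and w0R²w.
D: ✓.
Valid on: A, B, D.

A, B, D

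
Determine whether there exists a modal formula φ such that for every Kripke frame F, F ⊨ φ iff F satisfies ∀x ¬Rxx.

Modal frame validity is preserved under surjective bounded morphisms.
The 4-cycle (worlds a,b,c,d with a→b→c→d→a) is irreflexive, and the map sending every world to a single reflexive point • is a surjective bounded morphism (forth: every edge maps to (•,•); back: every world has a successor). So any modal formula valid on the 4-cycle is also valid on the reflexive point, which is not irreflexive.
So the class is not modally definable.

No — not modally definable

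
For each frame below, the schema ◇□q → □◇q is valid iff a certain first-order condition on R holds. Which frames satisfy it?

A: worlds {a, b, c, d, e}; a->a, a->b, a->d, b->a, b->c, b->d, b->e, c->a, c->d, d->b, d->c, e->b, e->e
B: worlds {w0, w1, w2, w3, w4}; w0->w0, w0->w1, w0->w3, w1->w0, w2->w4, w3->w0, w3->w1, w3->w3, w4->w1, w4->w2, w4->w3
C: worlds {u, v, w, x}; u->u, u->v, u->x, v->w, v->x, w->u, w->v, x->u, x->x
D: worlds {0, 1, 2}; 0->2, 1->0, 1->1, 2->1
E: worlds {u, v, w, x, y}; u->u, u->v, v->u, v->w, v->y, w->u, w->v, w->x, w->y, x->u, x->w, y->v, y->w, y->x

C, E

This is the axiom for convergence; its first-order frame correspondent is ∀x ∀y ∀z (Rxy ∧ Rxz → ∃w (Ryw ∧ Rzw)).
A: fails — Rbc and Rbe but c and e have no common successor.
B: fails — Rw4w1 and Rw4w2 but w1 and w2 have no common successor.
C: condition met.
D: fails — R10 and R11 but 0 and 1 have no common successor.
E: condition met.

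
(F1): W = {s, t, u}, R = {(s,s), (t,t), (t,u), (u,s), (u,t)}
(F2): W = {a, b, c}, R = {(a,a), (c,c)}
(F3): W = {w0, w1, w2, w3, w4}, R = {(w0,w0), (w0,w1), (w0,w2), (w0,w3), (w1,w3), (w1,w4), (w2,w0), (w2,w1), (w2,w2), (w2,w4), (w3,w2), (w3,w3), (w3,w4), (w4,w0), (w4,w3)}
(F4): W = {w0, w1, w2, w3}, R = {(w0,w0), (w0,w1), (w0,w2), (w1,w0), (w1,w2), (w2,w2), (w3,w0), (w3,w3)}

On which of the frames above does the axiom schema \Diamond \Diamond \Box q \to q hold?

(F2)

Frame correspondent (Sahlqvist): \forall x \forall y (x R^2 y \to \exists w (yRw \wedge x = w)) — i.e. a generalized confluence (Geach) condition.
(F1): fails — tR²s but no w with sRw and t=w.
(F2): ✓.
(F3): fails — w0R²w1 but no w with w1Rw and w0=w.
(F4): fails — w0R²w2 but no w with w2Rw and w0=w.
Valid on: (F2).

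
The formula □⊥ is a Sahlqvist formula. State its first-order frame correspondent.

emptiness of R: ∀x ∀y ¬Rxy

□⊥ is valid iff no world has any successor (otherwise □⊥ fails at any world with one).
The converse is a direct semantic check.
Frame condition: ∀x ∀y ¬Rxy.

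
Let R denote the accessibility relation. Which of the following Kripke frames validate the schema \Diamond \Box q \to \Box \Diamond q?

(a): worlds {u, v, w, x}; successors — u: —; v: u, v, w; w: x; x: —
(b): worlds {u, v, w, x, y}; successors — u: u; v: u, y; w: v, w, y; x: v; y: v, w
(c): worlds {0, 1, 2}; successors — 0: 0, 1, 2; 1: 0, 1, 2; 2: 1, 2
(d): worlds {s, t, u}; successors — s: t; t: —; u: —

The schema corresponds to convergence: \forall x \forall y \forall z (Rxy \wedge Rxz \to \exists w (Ryw \wedge Rzw)).
(a): fails — Rvu and Rvu but u and u have no common successor.
(b): fails — Rvu and Rvy but u and y have no common successor.
(c): condition met.
(d): fails — Rst and Rst but t and t have no common successor.

(c)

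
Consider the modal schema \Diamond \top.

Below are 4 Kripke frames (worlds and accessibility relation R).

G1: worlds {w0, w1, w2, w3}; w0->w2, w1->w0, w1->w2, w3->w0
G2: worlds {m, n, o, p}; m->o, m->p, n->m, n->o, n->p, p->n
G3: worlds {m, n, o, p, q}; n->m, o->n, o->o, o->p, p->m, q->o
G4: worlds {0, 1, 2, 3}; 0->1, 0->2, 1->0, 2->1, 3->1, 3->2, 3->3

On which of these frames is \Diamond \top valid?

The schema corresponds to seriality: \forall x \exists y Rxy.
G1: fails — world w2 has no successor.
G2: fails — world o has no successor.
G3: fails — world m has no successor.
G4: holds.

G4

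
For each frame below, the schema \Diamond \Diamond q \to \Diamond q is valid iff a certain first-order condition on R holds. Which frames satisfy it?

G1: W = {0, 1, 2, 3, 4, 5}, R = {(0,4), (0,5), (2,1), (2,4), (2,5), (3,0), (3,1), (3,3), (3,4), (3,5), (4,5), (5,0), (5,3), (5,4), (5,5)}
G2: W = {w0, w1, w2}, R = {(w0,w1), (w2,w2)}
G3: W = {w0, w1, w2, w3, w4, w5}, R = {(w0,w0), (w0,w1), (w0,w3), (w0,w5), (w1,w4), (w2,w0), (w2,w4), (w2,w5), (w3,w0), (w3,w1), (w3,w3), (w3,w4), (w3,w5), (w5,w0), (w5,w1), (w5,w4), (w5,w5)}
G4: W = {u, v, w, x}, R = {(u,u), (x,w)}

Frame correspondent (Sahlqvist): \forall x \forall y \forall z (Rxy \wedge Ryz \to Rxz) — i.e. transitivity.
G1: fails — R25 and R53 but not R23.
G2: condition met.
G3: fails — Rw0w5 and Rw5w4 but not Rw0w4.
G4: condition met.

G2, G4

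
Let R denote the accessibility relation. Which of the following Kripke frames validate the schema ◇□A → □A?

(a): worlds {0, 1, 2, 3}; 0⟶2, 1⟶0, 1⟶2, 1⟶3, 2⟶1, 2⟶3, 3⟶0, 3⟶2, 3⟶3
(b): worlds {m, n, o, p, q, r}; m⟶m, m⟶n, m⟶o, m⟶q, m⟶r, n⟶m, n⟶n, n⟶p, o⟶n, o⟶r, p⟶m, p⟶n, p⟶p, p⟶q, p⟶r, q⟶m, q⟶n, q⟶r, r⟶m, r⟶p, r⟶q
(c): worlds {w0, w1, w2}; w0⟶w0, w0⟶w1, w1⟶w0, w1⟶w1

This is the axiom for the Euclidean property; its first-order frame correspondent is ∀x ∀y ∀z (Rxy ∧ Rxz → Ryz).
(a): fails — R02 and R02 but not R22.
(b): fails — Rmn and Rmr but not Rnr.
(c): satisfies the condition.

(c)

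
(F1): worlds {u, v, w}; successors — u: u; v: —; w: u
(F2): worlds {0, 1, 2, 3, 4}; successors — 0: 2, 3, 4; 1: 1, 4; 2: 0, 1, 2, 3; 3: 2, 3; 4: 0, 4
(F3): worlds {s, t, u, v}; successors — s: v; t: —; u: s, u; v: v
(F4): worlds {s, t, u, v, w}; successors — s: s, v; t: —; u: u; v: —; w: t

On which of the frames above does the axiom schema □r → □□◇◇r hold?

This is the axiom for a generalized confluence (Geach) condition; its first-order frame correspondent is ∀x ∀z (xR²z → ∃w (xRw ∧ zR²w)).
(F1): satisfies the condition.
(F2): fails — 3R²1 but no w with 3Rw and 1R²w.
(F3): fails — uR²s but no w with uRw and sR²w.
(F4): fails — sR²v but no w* with sRw* and vR²w*.
Valid on: (F1).

(F1)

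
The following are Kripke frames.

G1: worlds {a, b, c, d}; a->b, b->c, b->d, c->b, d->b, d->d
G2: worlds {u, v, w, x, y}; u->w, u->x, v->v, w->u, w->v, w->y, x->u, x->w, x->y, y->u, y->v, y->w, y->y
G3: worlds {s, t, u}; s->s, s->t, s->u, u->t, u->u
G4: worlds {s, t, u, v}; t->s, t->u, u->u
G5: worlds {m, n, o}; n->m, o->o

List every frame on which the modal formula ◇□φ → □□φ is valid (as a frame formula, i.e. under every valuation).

This is the axiom for a generalized confluence (Geach) condition; its first-order frame correspondent is ∀x ∀y ∀z ((xRy ∧ xR²z) → ∃w (yRw ∧ z = w)).
G1: fails — bRc, bR²d but no w with cRw and d=w.
G2: fails — uRw, uR²w but no t with wRt and w=t.
G3: fails — sRt, sR²s but no w with tRw and s=w.
G4: fails — tRs, tR²u but no w with sRw and u=w.
G5: holds.
Valid on: G5.

G5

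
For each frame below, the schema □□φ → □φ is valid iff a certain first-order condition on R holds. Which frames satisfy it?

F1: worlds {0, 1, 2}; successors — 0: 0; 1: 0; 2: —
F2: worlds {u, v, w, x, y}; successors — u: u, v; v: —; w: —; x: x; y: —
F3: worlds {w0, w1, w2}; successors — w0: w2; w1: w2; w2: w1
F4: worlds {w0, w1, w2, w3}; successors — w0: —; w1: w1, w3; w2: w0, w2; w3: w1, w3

F1, F2, F4

This is the axiom for density; its first-order frame correspondent is ∀x ∀y (Rxy → ∃z (Rxz ∧ Rzy)).
F1: holds.
F2: holds.
F3: fails — Rw1w2 but no z with Rw1z and Rzw2.
F4: holds.
Valid on: F1, F2, F4.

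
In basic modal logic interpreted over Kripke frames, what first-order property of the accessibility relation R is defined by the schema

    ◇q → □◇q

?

Suppose ◇q→□◇q is valid. Take Rxy, Rxz and set V(q)={y}. Then ◇q at x, so □◇q at x, so ◇q at z, so some w with Rzw has q; w=y, i.e. Rzy. By symmetry of the argument, Ryz.
The converse is a direct semantic check.
So the correspondent is the Euclidean property.

the Euclidean property: ∀x ∀y ∀z (Rxy ∧ Rxz → Ryz)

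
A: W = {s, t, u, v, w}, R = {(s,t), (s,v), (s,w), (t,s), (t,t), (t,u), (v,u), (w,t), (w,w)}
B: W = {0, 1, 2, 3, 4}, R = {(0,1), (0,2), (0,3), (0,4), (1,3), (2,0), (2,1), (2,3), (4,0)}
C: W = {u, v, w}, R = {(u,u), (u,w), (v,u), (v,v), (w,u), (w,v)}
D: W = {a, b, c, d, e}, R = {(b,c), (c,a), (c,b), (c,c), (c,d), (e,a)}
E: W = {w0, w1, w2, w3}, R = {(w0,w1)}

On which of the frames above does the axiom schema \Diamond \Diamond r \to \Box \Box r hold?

E

The schema corresponds to a generalized confluence (Geach) condition: \forall x \forall y \forall z ((x R^2 y \wedge x R^2 z) \to \exists w (y = w \wedge z = w)).
A: fails — sR²s, sR²t but s ≠ t.
B: fails — 0R²0, 0R²1 but 0 ≠ 1.
C: fails — uR²u, uR²v but u ≠ v.
D: fails — bR²a, bR²b but a ≠ b.
E: ✓.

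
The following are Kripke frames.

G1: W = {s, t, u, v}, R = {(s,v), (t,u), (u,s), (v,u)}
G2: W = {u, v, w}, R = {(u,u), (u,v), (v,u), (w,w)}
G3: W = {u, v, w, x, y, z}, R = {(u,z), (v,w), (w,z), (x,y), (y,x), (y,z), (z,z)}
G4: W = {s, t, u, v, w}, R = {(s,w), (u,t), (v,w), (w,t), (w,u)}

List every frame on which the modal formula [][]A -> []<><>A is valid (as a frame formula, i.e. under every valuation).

G2, G3

Frame correspondent (Sahlqvist): forall x forall z (xRz -> exists w (x R^2 w & z R^2 w)) — i.e. a generalized confluence (Geach) condition.
G1: fails — sRv but no w with sR²w and vR²w.
G2: ✓.
G3: ✓.
G4: fails — uRt but no w* with uR²w* and tR²w*.
Valid on: G2, G3.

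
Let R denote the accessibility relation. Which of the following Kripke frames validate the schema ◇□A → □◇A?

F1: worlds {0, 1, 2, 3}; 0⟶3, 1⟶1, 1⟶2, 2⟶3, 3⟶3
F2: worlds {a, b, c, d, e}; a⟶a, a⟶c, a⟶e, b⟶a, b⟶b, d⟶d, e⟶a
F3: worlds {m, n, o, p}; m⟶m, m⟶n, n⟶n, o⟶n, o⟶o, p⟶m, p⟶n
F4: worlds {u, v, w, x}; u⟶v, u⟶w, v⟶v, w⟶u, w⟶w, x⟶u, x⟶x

The schema corresponds to convergence: ∀x ∀y ∀z (Rxy ∧ Rxz → ∃w (Ryw ∧ Rzw)).
F1: fails — R12 and R11 but 2 and 1 have no common successor.
F2: fails — Rae and Rac but e and c have no common successor.
F3: holds.
F4: fails — Ruv and Ruw but v and w have no common successor.
Valid on: F3.

F3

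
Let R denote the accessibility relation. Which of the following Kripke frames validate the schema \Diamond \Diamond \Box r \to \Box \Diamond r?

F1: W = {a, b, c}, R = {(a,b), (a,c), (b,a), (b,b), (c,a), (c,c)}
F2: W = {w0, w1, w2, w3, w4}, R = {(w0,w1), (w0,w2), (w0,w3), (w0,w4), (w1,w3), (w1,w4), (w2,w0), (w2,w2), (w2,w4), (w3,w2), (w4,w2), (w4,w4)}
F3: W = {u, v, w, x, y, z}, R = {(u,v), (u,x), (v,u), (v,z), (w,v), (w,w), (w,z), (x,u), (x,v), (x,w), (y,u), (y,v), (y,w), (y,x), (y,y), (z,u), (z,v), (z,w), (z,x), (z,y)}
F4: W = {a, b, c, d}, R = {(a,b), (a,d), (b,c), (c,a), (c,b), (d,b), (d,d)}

The schema corresponds to a generalized confluence (Geach) condition: \forall x \forall y \forall z ((x R^2 y \wedge xRz) \to \exists w (yRw \wedge zRw)).
F1: holds.
F2: fails — w0R²w3, w0Rw1 but no w with w3Rw and w1Rw.
F3: fails — uR²u, uRv but no t with uRt and vRt.
F4: fails — aR²b, aRd but no w with bRw and dRw.
Valid on: F1.

F1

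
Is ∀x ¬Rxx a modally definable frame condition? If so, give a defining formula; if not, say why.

If a class were modally definable it would be closed under surjective bounded morphisms (Goldblatt–Thomason).
The 3-cycle (worlds a,b,c with a→b→c→a) is irreflexive, and the map sending every world to a single reflexive point • is a surjective bounded morphism (forth: every edge maps to (•,•); back: every world has a successor). So any modal formula valid on the 3-cycle is also valid on the reflexive point, which is not irreflexive.
So the class is not modally definable.

No — not modally definable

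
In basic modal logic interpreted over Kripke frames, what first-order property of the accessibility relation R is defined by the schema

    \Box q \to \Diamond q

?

This schema is the D axiom.
It corresponds to seriality: \forall x \exists y Rxy.

seriality: \forall x \exists y Rxy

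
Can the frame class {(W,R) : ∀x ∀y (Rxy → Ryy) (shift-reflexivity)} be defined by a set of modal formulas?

Yes — defined by □(□q → q)

Yes: it is shift-reflexivity, defined by the T□ schema □(□q → q).
Suppose □(□q→q) is valid. Take Rxy and set V(q)={w : Ryw}. Then at y, □q holds; since □(□q→q) at x, □q→q at y, so q at y, i.e. Ryy.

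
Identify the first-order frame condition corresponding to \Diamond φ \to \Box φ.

partial functionality

Suppose ◇φ→□φ is valid. Take Rxy, Rxz and set V(φ)={y}. Then ◇φ at x, so □φ at x, so φ at z, i.e. z=y.
Conversely, on a frame with partial functionality the schema holds at every world under every valuation.
Frame condition: \forall x \forall y \forall z (Rxy \wedge Rxz \to y = z).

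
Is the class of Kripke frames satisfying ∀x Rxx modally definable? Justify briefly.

Yes — defined by □q → q

The condition is reflexivity. A defining modal formula is □q → q.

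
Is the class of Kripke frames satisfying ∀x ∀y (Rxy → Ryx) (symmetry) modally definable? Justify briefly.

Definable; q → □◇q defines it

The condition is symmetry. A defining modal formula is q → □◇q.
Suppose q→□◇q is valid. Take Rxy and set V(q)={x}. Then q at x, so □◇q at x, so ◇q at y, so some z with Ryz has q; z=x, i.e. Ryx.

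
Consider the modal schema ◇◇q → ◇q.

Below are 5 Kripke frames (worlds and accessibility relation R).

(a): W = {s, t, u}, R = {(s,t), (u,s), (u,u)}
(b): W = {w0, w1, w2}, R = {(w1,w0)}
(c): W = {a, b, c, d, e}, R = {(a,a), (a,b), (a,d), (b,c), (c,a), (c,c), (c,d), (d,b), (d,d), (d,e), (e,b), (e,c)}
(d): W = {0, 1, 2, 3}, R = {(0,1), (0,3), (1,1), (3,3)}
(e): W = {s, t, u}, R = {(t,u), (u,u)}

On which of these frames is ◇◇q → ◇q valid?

(b), (d), (e)

Frame correspondent (Sahlqvist): ∀x ∀y ∀z (Rxy ∧ Ryz → Rxz) — i.e. transitivity.
(a): fails — Rus and Rst but not Rut.
(b): condition met.
(c): fails — Rbc and Rcd but not Rbd.
(d): condition met.
(e): condition met.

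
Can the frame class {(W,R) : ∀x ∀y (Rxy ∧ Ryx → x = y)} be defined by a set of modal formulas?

If a class were modally definable it would be closed under surjective bounded morphisms (Goldblatt–Thomason).
The 4-cycle (worlds s,t,u,v with s→t→u→v→s) is antisymmetric. Sending even-indexed worlds to s and odd-indexed worlds to t is a surjective bounded morphism onto the two-world frame with s↔t, which is not antisymmetric.
So no modal formula (or set of formulas) defines exactly the antisymmetric frames.

No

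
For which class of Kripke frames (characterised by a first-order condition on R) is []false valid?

□⊥ is valid iff no world has any successor (otherwise □⊥ fails at any world with one).
The converse is a direct semantic check.
So the correspondent is emptiness of R.

Emptiness of R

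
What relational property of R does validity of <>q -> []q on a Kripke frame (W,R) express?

Suppose ◇q→□q is valid. Take Rxy, Rxz and set V(q)={y}. Then ◇q at x, so □q at x, so q at z, i.e. z=y.
Conversely, any frame satisfying forall x forall y forall z (Rxy & Rxz -> y = z) validates the schema.
Frame condition: forall x forall y forall z (Rxy & Rxz -> y = z).

partial functionality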